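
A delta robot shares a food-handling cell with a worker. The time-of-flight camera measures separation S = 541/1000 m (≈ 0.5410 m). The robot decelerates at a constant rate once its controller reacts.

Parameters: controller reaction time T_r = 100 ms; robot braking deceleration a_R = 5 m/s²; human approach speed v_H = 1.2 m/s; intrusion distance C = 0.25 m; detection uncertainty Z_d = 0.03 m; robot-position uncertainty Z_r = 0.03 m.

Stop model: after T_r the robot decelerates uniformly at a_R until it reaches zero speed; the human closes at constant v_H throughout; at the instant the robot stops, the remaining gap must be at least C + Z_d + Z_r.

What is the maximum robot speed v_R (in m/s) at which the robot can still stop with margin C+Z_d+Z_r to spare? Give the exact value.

v_R_max = 3/10 m/s = 0.3000 m/s

at the boundary: (1/10)·v² + (17/50)·v + (-111/1000) = 0
  disc = (17/50)² − 4·(1/10)·(-111/1000) = 4/25 ; √disc = 2/5
  v_R = (−(17/50) + 2/5) / (2·(1/10)) = 3/10 m/s
check:
T_s = v_R/a_R = (3/10)/5 = 0.0600 s
robot covers v_R·T_r = 0.3000·0.1000 = 0.0300 m before braking
braking distance = 0.3000²/(2·5.0000) = 0.0090 m
human over T_r+T_s: 1.2000·(0.1000+0.0600) = 0.1920 m
C+Z_d+Z_r = 0.2500+0.0300+0.0300 = 0.3100 m
sum ≈ 0.0300+0.0090+0.1920+0.3100 ≈ 0.5410 m = S ✓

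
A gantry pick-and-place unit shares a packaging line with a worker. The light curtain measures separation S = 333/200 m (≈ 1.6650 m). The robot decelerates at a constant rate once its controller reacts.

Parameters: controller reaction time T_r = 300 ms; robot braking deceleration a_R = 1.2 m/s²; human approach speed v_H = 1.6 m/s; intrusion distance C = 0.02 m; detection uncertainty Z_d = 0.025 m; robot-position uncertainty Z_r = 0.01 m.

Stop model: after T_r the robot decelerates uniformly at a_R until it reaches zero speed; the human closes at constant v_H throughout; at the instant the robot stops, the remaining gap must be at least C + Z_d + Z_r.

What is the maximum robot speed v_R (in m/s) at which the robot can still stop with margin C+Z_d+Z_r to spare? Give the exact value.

v_R_max = 3/5 m/s = 0.6000 m/s

quadratic (5/12)·v² + (49/30)·v + (-113/100) = 0
  disc = (49/30)² − 4·(5/12)·(-113/100) = 1024/225 ; √disc = 32/15
  v_R = (−(49/30) + 32/15) / (2·(5/12)) = 3/5 m/s
check:
T_s = v_R/a_R = (3/5)/(6/5) = 0.5000 s
robot covers v_R·T_r = 0.6000·0.3000 = 0.1800 m before braking
braking distance = 0.6000²/(2·1.2000) = 0.1500 m
human over T_r+T_s: 1.6000·(0.3000+0.5000) = 1.2800 m
margins: 0.0200+0.0250+0.0100 = 0.0550 m
sum ≈ 0.1800+0.1500+1.2800+0.0550 ≈ 1.6650 m = S ✓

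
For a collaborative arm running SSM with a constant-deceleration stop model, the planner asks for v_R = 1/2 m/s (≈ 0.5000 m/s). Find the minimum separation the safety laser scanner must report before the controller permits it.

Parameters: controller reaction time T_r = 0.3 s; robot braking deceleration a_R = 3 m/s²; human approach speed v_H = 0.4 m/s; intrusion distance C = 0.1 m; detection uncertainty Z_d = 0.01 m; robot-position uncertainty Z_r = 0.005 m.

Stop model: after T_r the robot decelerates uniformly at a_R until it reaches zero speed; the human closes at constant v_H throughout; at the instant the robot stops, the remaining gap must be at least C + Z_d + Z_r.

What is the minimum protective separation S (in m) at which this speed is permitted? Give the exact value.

S_min = 37/75 m = 0.4933 m

T_s = v_R/a_R = (1/2)/3 = 0.1667 s
robot in T_r: 0.5000·0.3000 = 0.1500 m
robot under decel: 0.5000²/(2·3.0000) = 0.0417 m
person approaches 0.4000·(0.3000+0.1667) = 0.1867 m
residual clearance needed = 0.1000+0.0100+0.0050 = 0.1150 m
S_min ≈ 0.1500+0.0417+0.1867+0.1150  ⇒  S_min = 37/75 m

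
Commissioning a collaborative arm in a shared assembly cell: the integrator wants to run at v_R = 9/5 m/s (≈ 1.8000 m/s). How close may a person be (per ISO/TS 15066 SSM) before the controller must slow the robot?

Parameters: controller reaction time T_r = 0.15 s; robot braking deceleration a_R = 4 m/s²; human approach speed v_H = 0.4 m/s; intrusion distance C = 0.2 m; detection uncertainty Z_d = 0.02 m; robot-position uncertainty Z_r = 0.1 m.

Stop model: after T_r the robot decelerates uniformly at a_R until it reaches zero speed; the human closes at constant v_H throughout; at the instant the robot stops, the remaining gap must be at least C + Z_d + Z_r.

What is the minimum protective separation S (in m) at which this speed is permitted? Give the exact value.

braking lasts T_s = (9/5)/4 = 0.4500 s
reaction-phase robot travel = 1.8000·0.1500 = 0.2700 m
robot covers 1.8000·0.4500 − ½·4.0000·0.4500² = 0.4050 m while stopping
human over T_r+T_s: 0.4000·(0.1500+0.4500) = 0.2400 m
margins: 0.2000+0.0200+0.1000 = 0.3200 m
S_min ≈ 0.2700+0.4050+0.2400+0.3200  ⇒  S_min = 247/200 m

S_min = 247/200 m = 1.2350 m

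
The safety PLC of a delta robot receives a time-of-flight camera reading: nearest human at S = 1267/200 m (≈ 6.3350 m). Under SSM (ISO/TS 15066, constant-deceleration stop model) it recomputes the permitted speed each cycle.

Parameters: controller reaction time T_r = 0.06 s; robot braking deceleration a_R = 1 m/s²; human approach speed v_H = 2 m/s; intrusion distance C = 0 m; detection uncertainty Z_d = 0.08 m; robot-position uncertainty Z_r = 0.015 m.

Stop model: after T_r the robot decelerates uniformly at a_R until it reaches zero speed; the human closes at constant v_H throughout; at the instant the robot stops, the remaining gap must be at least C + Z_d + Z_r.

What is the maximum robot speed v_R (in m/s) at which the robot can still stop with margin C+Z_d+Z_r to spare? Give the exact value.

quadratic (1/2)·v² + (103/50)·v + (-153/25) = 0
  disc = (103/50)² − 4·(1/2)·(-153/25) = 41209/2500 ; √disc = 203/50
  v_R = (−(103/50) + 203/50) / (2·(1/2)) = 2 m/s
check:
T_s = v_R/a_R = 2/1 = 2.0000 s
reaction-phase robot travel = 2.0000·0.0600 = 0.1200 m
braking distance = 2.0000²/(2·1.0000) = 2.0000 m
human over T_r+T_s: 2.0000·(0.0600+2.0000) = 4.1200 m
margins: 0.0000+0.0800+0.0150 = 0.0950 m
sum ≈ 0.1200+2.0000+4.1200+0.0950 ≈ 6.3350 m = S ✓

v_R_max = 2 m/s = 2.0000 m/s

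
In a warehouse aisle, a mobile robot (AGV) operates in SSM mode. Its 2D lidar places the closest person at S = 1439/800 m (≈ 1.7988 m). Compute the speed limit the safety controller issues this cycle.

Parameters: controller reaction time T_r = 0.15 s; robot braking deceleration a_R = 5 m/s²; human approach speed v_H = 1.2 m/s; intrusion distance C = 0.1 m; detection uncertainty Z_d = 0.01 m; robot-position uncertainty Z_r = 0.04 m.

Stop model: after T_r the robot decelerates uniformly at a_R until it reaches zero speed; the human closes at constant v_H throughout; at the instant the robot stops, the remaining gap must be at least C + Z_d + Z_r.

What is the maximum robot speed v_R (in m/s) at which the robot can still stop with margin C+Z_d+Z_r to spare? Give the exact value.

v_R_max = 47/20 m/s = 2.3500 m/s

collect terms ⇒ (1/10)·v_R² + (39/100)·v_R + (-47/32) = 0
  disc = (39/100)² − 4·(1/10)·(-47/32) = 1849/2500 ; √disc = 43/50
  v_R = (−(39/100) + 43/50) / (2·(1/10)) = 47/20 m/s
check:
stop time T_s = (47/20)/5 = 0.4700 s
robot covers v_R·T_r = 2.3500·0.1500 = 0.3525 m before braking
robot covers 2.3500·0.4700 − ½·5.0000·0.4700² = 0.5523 m while stopping
human closes 1.2000·0.6200 = 0.7440 m
C+Z_d+Z_r = 0.1000+0.0100+0.0400 = 0.1500 m
sum ≈ 0.3525+0.5523+0.7440+0.1500 ≈ 1.7988 m = S ✓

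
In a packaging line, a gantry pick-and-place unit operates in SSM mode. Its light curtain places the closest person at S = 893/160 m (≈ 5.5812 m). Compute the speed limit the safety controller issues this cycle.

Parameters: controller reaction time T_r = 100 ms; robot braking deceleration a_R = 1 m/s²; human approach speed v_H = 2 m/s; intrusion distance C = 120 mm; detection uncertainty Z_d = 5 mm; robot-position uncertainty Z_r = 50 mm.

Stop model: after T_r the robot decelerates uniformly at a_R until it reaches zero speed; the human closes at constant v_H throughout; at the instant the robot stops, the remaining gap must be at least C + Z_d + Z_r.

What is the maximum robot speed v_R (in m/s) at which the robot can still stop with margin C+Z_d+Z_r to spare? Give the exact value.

v_R_max = 7/4 m/s = 1.7500 m/s

quadratic (1/2)·v² + (21/10)·v + (-833/160) = 0
  disc = (21/10)² − 4·(1/2)·(-833/160) = 5929/400 ; √disc = 77/20
  v_R = (−(21/10) + 77/20) / (2·(1/2)) = 7/4 m/s
check:
T_s = v_R/a_R = (7/4)/1 = 1.7500 s
robot in T_r: 1.7500·0.1000 = 0.1750 m
robot covers 1.7500·1.7500 − ½·1.0000·1.7500² = 1.5312 m while stopping
human closes 2.0000·1.8500 = 3.7000 m
C+Z_d+Z_r = 0.1200+0.0050+0.0500 = 0.1750 m
sum ≈ 0.1750+1.5312+3.7000+0.1750 ≈ 5.5812 m = S ✓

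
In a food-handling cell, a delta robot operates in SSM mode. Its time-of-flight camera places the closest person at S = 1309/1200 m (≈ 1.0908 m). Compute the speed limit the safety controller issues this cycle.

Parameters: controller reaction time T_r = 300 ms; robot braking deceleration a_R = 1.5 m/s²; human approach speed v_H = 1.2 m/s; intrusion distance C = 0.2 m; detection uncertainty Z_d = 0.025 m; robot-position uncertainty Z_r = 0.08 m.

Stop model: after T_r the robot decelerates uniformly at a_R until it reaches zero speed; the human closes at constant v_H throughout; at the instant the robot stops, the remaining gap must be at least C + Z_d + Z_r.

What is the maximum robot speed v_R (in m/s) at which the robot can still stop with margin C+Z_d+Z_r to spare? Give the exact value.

quadratic (1/3)·v² + (11/10)·v + (-511/1200) = 0
  disc = (11/10)² − 4·(1/3)·(-511/1200) = 16/9 ; √disc = 4/3
  v_R = (−(11/10) + 4/3) / (2·(1/3)) = 7/20 m/s
check:
stop time T_s = (7/20)/(3/2) = 0.2333 s
reaction-phase robot travel = 0.3500·0.3000 = 0.1050 m
robot under decel: 0.3500²/(2·1.5000) = 0.0408 m
human closes 1.2000·0.5333 = 0.6400 m
C+Z_d+Z_r = 0.2000+0.0250+0.0800 = 0.3050 m
sum ≈ 0.1050+0.0408+0.6400+0.3050 ≈ 1.0908 m = S ✓

v_R_max = 7/20 m/s = 0.3500 m/s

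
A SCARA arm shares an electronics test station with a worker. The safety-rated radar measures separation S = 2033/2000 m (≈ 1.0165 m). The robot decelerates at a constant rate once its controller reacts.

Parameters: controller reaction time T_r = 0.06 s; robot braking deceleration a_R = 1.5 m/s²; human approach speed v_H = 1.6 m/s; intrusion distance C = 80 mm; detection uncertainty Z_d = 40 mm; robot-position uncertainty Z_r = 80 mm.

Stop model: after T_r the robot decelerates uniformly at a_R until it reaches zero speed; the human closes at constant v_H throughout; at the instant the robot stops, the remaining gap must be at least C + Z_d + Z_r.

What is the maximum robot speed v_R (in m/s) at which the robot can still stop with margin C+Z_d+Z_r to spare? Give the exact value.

v_R_max = 11/20 m/s = 0.5500 m/s

quadratic (1/3)·v² + (169/150)·v + (-1441/2000) = 0
  disc = (169/150)² − 4·(1/3)·(-1441/2000) = 12544/5625 ; √disc = 112/75
  v_R = (−(169/150) + 112/75) / (2·(1/3)) = 11/20 m/s
check:
T_s = v_R/a_R = (11/20)/(3/2) = 0.3667 s
robot covers v_R·T_r = 0.5500·0.0600 = 0.0330 m before braking
robot covers 0.5500·0.3667 − ½·1.5000·0.3667² = 0.1008 m while stopping
human closes 1.6000·0.4267 = 0.6827 m
residual clearance needed = 0.0800+0.0400+0.0800 = 0.2000 m
sum ≈ 0.0330+0.1008+0.6827+0.2000 ≈ 1.0165 m = S ✓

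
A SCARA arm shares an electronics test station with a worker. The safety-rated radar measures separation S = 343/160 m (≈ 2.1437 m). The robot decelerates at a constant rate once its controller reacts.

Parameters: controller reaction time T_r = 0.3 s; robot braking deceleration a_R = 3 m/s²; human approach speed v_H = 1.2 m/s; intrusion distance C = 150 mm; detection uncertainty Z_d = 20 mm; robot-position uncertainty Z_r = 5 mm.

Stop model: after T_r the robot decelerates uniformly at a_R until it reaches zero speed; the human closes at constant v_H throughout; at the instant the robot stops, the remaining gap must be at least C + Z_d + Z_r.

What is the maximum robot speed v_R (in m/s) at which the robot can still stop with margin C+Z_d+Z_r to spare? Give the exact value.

v_R_max = 33/20 m/s = 1.6500 m/s

quadratic (1/6)·v² + (7/10)·v + (-1287/800) = 0
  disc = (7/10)² − 4·(1/6)·(-1287/800) = 25/16 ; √disc = 5/4
  v_R = (−(7/10) + 5/4) / (2·(1/6)) = 33/20 m/s
check:
stop time T_s = (33/20)/3 = 0.5500 s
reaction-phase robot travel = 1.6500·0.3000 = 0.4950 m
braking distance = 1.6500²/(2·3.0000) = 0.4537 m
human closes 1.2000·0.8500 = 1.0200 m
residual clearance needed = 0.1500+0.0200+0.0050 = 0.1750 m
sum ≈ 0.4950+0.4537+1.0200+0.1750 ≈ 2.1437 m = S ✓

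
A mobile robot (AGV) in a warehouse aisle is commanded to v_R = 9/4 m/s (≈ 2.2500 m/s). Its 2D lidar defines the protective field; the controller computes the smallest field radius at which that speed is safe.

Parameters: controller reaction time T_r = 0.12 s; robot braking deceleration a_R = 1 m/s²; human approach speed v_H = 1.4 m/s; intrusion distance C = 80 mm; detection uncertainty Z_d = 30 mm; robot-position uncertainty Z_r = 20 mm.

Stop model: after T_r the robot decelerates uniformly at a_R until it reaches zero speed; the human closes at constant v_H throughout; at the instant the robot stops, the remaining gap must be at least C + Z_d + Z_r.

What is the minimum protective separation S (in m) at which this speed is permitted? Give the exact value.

braking lasts T_s = (9/4)/1 = 2.2500 s
robot covers v_R·T_r = 2.2500·0.1200 = 0.2700 m before braking
robot under decel: 2.2500²/(2·1.0000) = 2.5312 m
person approaches 1.4000·(0.1200+2.2500) = 3.3180 m
C+Z_d+Z_r = 0.0800+0.0300+0.0200 = 0.1300 m
S_min ≈ 0.2700+2.5312+3.3180+0.1300  ⇒  S_min = 24997/4000 m

S_min = 24997/4000 m = 6.2492 m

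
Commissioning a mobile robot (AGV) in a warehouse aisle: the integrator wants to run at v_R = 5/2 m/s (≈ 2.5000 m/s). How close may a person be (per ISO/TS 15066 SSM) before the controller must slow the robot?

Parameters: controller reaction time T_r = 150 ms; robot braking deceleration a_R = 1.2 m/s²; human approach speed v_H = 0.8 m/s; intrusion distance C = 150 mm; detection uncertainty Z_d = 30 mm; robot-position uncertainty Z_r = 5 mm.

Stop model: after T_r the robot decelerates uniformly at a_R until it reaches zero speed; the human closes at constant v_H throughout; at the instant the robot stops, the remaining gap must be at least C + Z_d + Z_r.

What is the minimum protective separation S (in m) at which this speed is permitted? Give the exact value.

braking lasts T_s = (5/2)/(6/5) = 2.0833 s
robot covers v_R·T_r = 2.5000·0.1500 = 0.3750 m before braking
robot under decel: 2.5000²/(2·1.2000) = 2.6042 m
human closes 0.8000·2.2333 = 1.7867 m
C+Z_d+Z_r = 0.1500+0.0300+0.0050 = 0.1850 m
S_min ≈ 0.3750+2.6042+1.7867+0.1850  ⇒  S_min = 5941/1200 m

S_min = 5941/1200 m = 4.9508 m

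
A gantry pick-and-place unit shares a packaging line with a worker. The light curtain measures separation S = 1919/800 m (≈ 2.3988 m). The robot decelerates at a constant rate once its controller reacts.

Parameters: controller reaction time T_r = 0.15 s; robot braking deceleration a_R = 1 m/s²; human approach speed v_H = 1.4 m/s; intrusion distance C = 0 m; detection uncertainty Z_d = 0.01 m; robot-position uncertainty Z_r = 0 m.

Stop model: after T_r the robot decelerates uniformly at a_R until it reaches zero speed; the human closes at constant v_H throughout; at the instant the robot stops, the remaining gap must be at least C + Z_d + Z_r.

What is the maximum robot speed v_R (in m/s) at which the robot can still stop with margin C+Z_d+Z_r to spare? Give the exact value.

quadratic (1/2)·v² + (31/20)·v + (-1743/800) = 0
  disc = (31/20)² − 4·(1/2)·(-1743/800) = 169/25 ; √disc = 13/5
  v_R = (−(31/20) + 13/5) / (2·(1/2)) = 21/20 m/s
check:
T_s = v_R/a_R = (21/20)/1 = 1.0500 s
reaction-phase robot travel = 1.0500·0.1500 = 0.1575 m
robot under decel: 1.0500²/(2·1.0000) = 0.5513 m
human over T_r+T_s: 1.4000·(0.1500+1.0500) = 1.6800 m
C+Z_d+Z_r = 0.0000+0.0100+0.0000 = 0.0100 m
sum ≈ 0.1575+0.5513+1.6800+0.0100 ≈ 2.3988 m = S ✓

v_R_max = 21/20 m/s = 1.0500 m/s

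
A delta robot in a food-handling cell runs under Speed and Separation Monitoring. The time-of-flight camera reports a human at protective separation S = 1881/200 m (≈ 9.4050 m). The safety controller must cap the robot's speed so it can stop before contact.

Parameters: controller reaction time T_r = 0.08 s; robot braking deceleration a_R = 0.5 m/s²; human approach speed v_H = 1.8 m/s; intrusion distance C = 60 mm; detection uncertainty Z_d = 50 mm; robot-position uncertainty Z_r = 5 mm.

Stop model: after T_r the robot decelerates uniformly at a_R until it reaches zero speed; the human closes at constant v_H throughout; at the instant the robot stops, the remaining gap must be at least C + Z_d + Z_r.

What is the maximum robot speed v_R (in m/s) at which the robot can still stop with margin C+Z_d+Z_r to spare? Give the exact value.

collect terms ⇒ (1)·v_R² + (92/25)·v_R + (-4573/500) = 0
  disc = (92/25)² − 4·(1)·(-4573/500) = 31329/625 ; √disc = 177/25
  v_R = (−(92/25) + 177/25) / (2·(1)) = 17/10 m/s
check:
T_s = v_R/a_R = (17/10)/(1/2) = 3.4000 s
robot covers v_R·T_r = 1.7000·0.0800 = 0.1360 m before braking
robot under decel: 1.7000²/(2·0.5000) = 2.8900 m
human closes 1.8000·3.4800 = 6.2640 m
margins: 0.0600+0.0500+0.0050 = 0.1150 m
sum ≈ 0.1360+2.8900+6.2640+0.1150 ≈ 9.4050 m = S ✓

v_R_max = 17/10 m/s = 1.7000 m/s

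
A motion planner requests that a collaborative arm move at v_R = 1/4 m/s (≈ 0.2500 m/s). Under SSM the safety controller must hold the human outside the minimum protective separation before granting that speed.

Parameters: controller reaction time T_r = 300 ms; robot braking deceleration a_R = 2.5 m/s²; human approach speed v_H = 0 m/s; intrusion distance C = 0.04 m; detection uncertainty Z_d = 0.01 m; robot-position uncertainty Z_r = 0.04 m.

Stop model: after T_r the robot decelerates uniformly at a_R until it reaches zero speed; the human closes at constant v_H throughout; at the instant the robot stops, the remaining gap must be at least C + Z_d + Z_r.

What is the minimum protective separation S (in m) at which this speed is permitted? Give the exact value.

S_min = 71/400 m = 0.1775 m

braking lasts T_s = (1/4)/(5/2) = 0.1000 s
robot in T_r: 0.2500·0.3000 = 0.0750 m
robot covers 0.2500·0.1000 − ½·2.5000·0.1000² = 0.0125 m while stopping
human over T_r+T_s: 0.0000·(0.3000+0.1000) = 0.0000 m
residual clearance needed = 0.0400+0.0100+0.0400 = 0.0900 m
S_min ≈ 0.0750+0.0125+0.0000+0.0900  ⇒  S_min = 71/400 m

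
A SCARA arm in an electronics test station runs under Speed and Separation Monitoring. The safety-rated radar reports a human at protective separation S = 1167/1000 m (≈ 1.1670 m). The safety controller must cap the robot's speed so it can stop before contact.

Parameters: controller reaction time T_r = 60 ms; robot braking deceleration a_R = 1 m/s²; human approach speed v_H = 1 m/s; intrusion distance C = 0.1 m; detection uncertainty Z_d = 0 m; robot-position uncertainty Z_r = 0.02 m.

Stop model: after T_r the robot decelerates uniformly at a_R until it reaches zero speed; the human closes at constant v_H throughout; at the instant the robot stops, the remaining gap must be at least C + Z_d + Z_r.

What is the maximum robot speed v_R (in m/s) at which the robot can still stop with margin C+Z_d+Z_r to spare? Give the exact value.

at the boundary: (1/2)·v² + (53/50)·v + (-987/1000) = 0
  disc = (53/50)² − 4·(1/2)·(-987/1000) = 1936/625 ; √disc = 44/25
  v_R = (−(53/50) + 44/25) / (2·(1/2)) = 7/10 m/s
check:
stop time T_s = (7/10)/1 = 0.7000 s
robot covers v_R·T_r = 0.7000·0.0600 = 0.0420 m before braking
braking distance = 0.7000²/(2·1.0000) = 0.2450 m
human closes 1.0000·0.7600 = 0.7600 m
C+Z_d+Z_r = 0.1000+0.0000+0.0200 = 0.1200 m
sum ≈ 0.0420+0.2450+0.7600+0.1200 ≈ 1.1670 m = S ✓

v_R_max = 7/10 m/s = 0.7000 m/s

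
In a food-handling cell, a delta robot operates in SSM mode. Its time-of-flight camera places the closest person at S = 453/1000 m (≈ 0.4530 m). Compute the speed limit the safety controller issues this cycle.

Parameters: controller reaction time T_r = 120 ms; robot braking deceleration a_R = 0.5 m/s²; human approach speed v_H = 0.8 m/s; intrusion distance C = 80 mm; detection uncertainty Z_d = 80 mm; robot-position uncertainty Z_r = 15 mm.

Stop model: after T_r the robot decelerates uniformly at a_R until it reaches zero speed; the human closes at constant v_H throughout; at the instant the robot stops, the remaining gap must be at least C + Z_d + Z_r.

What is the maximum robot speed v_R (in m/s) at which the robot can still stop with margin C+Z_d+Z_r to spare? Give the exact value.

v_R_max = 1/10 m/s = 0.1000 m/s

quadratic (1)·v² + (43/25)·v + (-91/500) = 0
  disc = (43/25)² − 4·(1)·(-91/500) = 2304/625 ; √disc = 48/25
  v_R = (−(43/25) + 48/25) / (2·(1)) = 1/10 m/s
check:
braking lasts T_s = (1/10)/(1/2) = 0.2000 s
reaction-phase robot travel = 0.1000·0.1200 = 0.0120 m
braking distance = 0.1000²/(2·0.5000) = 0.0100 m
human closes 0.8000·0.3200 = 0.2560 m
margins: 0.0800+0.0800+0.0150 = 0.1750 m
sum ≈ 0.0120+0.0100+0.2560+0.1750 ≈ 0.4530 m = S ✓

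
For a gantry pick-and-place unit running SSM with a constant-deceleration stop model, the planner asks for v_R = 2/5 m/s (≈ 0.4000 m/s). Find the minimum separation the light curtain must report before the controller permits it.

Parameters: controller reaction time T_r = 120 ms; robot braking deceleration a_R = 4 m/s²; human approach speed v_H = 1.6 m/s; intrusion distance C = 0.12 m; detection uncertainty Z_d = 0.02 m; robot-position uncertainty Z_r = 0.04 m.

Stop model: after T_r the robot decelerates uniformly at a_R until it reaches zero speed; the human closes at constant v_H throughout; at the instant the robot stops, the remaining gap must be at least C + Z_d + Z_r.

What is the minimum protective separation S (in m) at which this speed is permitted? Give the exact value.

S_min = 3/5 m = 0.6000 m

stop time T_s = (2/5)/4 = 0.1000 s
robot covers v_R·T_r = 0.4000·0.1200 = 0.0480 m before braking
robot covers 0.4000·0.1000 − ½·4.0000·0.1000² = 0.0200 m while stopping
human closes 1.6000·0.2200 = 0.3520 m
margins: 0.1200+0.0200+0.0400 = 0.1800 m
S_min ≈ 0.0480+0.0200+0.3520+0.1800  ⇒  S_min = 3/5 m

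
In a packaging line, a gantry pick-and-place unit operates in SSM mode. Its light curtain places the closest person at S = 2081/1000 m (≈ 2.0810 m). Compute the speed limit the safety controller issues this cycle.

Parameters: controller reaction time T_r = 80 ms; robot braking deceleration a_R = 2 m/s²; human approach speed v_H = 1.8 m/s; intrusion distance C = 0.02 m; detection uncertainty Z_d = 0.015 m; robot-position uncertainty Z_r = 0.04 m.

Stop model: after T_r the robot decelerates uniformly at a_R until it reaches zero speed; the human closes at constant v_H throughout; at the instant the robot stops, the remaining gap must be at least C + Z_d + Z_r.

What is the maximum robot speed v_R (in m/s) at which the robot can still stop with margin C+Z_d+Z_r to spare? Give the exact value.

collect terms ⇒ (1/4)·v_R² + (49/50)·v_R + (-931/500) = 0
  disc = (49/50)² − 4·(1/4)·(-931/500) = 1764/625 ; √disc = 42/25
  v_R = (−(49/50) + 42/25) / (2·(1/4)) = 7/5 m/s
check:
T_s = v_R/a_R = (7/5)/2 = 0.7000 s
robot in T_r: 1.4000·0.0800 = 0.1120 m
braking distance = 1.4000²/(2·2.0000) = 0.4900 m
human closes 1.8000·0.7800 = 1.4040 m
residual clearance needed = 0.0200+0.0150+0.0400 = 0.0750 m
sum ≈ 0.1120+0.4900+1.4040+0.0750 ≈ 2.0810 m = S ✓

v_R_max = 7/5 m/s = 1.4000 m/s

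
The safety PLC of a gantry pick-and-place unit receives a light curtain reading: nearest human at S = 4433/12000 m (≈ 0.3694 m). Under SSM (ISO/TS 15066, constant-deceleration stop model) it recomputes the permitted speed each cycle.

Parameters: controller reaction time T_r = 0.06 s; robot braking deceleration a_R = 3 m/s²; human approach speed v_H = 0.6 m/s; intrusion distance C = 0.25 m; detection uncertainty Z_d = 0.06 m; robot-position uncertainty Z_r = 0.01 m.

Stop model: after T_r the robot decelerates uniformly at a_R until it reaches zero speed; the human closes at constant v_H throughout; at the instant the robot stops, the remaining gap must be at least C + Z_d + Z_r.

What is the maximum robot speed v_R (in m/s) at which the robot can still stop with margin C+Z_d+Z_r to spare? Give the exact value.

collect terms ⇒ (1/6)·v_R² + (13/50)·v_R + (-161/12000) = 0
  disc = (13/50)² − 4·(1/6)·(-161/12000) = 6889/90000 ; √disc = 83/300
  v_R = (−(13/50) + 83/300) / (2·(1/6)) = 1/20 m/s
check:
T_s = v_R/a_R = (1/20)/3 = 0.0167 s
reaction-phase robot travel = 0.0500·0.0600 = 0.0030 m
robot under decel: 0.0500²/(2·3.0000) = 0.0004 m
person approaches 0.6000·(0.0600+0.0167) = 0.0460 m
margins: 0.2500+0.0600+0.0100 = 0.3200 m
sum ≈ 0.0030+0.0004+0.0460+0.3200 ≈ 0.3694 m = S ✓

v_R_max = 1/20 m/s = 0.0500 m/s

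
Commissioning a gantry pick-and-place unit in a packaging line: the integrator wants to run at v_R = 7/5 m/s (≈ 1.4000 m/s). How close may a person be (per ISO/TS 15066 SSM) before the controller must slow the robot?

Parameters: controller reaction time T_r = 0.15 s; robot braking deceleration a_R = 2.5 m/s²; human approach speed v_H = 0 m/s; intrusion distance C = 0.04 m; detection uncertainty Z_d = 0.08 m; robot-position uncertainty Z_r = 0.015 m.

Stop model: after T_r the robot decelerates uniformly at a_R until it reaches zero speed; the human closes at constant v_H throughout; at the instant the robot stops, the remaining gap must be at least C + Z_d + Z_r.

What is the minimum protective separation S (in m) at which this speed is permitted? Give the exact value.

T_s = v_R/a_R = (7/5)/(5/2) = 0.5600 s
reaction-phase robot travel = 1.4000·0.1500 = 0.2100 m
robot under decel: 1.4000²/(2·2.5000) = 0.3920 m
human over T_r+T_s: 0.0000·(0.1500+0.5600) = 0.0000 m
residual clearance needed = 0.0400+0.0800+0.0150 = 0.1350 m
S_min ≈ 0.2100+0.3920+0.0000+0.1350  ⇒  S_min = 737/1000 m

S_min = 737/1000 m = 0.7370 m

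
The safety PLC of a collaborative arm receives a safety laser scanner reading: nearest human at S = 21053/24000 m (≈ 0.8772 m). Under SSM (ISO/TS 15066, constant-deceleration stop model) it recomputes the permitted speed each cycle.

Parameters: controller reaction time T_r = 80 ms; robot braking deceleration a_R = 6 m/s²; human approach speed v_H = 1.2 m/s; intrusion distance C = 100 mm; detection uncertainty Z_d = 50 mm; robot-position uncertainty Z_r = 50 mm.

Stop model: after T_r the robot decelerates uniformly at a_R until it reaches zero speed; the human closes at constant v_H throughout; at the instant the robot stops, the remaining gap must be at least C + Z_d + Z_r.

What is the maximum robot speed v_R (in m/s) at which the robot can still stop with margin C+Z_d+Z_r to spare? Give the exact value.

v_R_max = 29/20 m/s = 1.4500 m/s

at the boundary: (1/12)·v² + (7/25)·v + (-13949/24000) = 0
  disc = (7/25)² − 4·(1/12)·(-13949/24000) = 97969/360000 ; √disc = 313/600
  v_R = (−(7/25) + 313/600) / (2·(1/12)) = 29/20 m/s
check:
stop time T_s = (29/20)/6 = 0.2417 s
robot covers v_R·T_r = 1.4500·0.0800 = 0.1160 m before braking
robot covers 1.4500·0.2417 − ½·6.0000·0.2417² = 0.1752 m while stopping
person approaches 1.2000·(0.0800+0.2417) = 0.3860 m
residual clearance needed = 0.1000+0.0500+0.0500 = 0.2000 m
sum ≈ 0.1160+0.1752+0.3860+0.2000 ≈ 0.8772 m = S ✓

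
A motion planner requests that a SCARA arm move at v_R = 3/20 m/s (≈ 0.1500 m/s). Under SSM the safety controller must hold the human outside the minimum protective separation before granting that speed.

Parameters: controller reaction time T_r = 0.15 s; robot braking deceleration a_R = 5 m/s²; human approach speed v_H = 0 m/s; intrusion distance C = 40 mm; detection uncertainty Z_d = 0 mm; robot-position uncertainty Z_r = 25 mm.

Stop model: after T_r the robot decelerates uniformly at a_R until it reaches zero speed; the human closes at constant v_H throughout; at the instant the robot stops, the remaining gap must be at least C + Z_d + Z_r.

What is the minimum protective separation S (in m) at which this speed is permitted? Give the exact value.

braking lasts T_s = (3/20)/5 = 0.0300 s
reaction-phase robot travel = 0.1500·0.1500 = 0.0225 m
robot covers 0.1500·0.0300 − ½·5.0000·0.0300² = 0.0022 m while stopping
human closes 0.0000·0.1800 = 0.0000 m
residual clearance needed = 0.0400+0.0000+0.0250 = 0.0650 m
S_min ≈ 0.0225+0.0022+0.0000+0.0650  ⇒  S_min = 359/4000 m

S_min = 359/4000 m = 0.0897 m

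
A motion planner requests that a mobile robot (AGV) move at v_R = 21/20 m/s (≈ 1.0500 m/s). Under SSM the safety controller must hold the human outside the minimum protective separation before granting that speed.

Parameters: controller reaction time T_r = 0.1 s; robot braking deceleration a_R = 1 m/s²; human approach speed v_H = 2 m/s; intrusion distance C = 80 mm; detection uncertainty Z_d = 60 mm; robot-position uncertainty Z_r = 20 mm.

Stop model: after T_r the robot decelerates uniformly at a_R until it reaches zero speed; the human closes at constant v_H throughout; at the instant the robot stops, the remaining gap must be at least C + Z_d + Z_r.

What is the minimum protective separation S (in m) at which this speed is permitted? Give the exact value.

S_min = 2493/800 m = 3.1162 m

stop time T_s = (21/20)/1 = 1.0500 s
reaction-phase robot travel = 1.0500·0.1000 = 0.1050 m
robot covers 1.0500·1.0500 − ½·1.0000·1.0500² = 0.5513 m while stopping
person approaches 2.0000·(0.1000+1.0500) = 2.3000 m
C+Z_d+Z_r = 0.0800+0.0600+0.0200 = 0.1600 m
S_min ≈ 0.1050+0.5513+2.3000+0.1600  ⇒  S_min = 2493/800 m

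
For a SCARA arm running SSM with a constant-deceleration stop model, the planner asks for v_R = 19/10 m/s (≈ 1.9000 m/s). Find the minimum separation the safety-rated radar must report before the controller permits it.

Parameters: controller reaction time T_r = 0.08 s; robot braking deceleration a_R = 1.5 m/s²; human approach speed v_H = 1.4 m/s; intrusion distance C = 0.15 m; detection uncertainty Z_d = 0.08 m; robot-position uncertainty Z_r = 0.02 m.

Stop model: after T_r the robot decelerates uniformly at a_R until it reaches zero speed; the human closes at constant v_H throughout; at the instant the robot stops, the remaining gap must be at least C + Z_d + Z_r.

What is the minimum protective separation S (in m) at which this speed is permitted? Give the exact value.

stop time T_s = (19/10)/(3/2) = 1.2667 s
robot in T_r: 1.9000·0.0800 = 0.1520 m
robot covers 1.9000·1.2667 − ½·1.5000·1.2667² = 1.2033 m while stopping
human over T_r+T_s: 1.4000·(0.0800+1.2667) = 1.8853 m
residual clearance needed = 0.1500+0.0800+0.0200 = 0.2500 m
S_min ≈ 0.1520+1.2033+1.8853+0.2500  ⇒  S_min = 1309/375 m

S_min = 1309/375 m = 3.4907 m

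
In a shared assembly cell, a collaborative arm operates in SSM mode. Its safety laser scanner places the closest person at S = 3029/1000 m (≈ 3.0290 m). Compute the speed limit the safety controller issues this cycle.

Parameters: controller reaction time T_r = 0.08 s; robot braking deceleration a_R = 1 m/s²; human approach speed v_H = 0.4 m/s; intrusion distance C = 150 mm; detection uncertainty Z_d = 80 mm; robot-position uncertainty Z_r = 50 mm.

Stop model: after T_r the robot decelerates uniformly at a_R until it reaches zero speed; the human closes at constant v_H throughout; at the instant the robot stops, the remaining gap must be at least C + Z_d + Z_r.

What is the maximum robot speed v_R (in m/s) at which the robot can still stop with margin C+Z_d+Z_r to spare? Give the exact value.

v_R_max = 19/10 m/s = 1.9000 m/s

collect terms ⇒ (1/2)·v_R² + (12/25)·v_R + (-2717/1000) = 0
  disc = (12/25)² − 4·(1/2)·(-2717/1000) = 14161/2500 ; √disc = 119/50
  v_R = (−(12/25) + 119/50) / (2·(1/2)) = 19/10 m/s
check:
braking lasts T_s = (19/10)/1 = 1.9000 s
robot in T_r: 1.9000·0.0800 = 0.1520 m
robot under decel: 1.9000²/(2·1.0000) = 1.8050 m
human over T_r+T_s: 0.4000·(0.0800+1.9000) = 0.7920 m
margins: 0.1500+0.0800+0.0500 = 0.2800 m
sum ≈ 0.1520+1.8050+0.7920+0.2800 ≈ 3.0290 m = S ✓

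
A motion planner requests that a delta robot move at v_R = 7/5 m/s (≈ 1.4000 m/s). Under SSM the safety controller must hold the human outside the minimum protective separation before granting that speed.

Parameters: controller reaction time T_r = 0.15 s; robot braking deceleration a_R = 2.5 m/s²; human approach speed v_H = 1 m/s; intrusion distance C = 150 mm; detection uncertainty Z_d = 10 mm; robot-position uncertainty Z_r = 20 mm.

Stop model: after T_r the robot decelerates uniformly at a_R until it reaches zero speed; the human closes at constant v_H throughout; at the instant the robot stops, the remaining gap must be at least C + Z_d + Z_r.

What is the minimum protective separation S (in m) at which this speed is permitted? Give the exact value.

stop time T_s = (7/5)/(5/2) = 0.5600 s
robot in T_r: 1.4000·0.1500 = 0.2100 m
robot covers 1.4000·0.5600 − ½·2.5000·0.5600² = 0.3920 m while stopping
human over T_r+T_s: 1.0000·(0.1500+0.5600) = 0.7100 m
C+Z_d+Z_r = 0.1500+0.0100+0.0200 = 0.1800 m
S_min ≈ 0.2100+0.3920+0.7100+0.1800  ⇒  S_min = 373/250 m

S_min = 373/250 m = 1.4920 m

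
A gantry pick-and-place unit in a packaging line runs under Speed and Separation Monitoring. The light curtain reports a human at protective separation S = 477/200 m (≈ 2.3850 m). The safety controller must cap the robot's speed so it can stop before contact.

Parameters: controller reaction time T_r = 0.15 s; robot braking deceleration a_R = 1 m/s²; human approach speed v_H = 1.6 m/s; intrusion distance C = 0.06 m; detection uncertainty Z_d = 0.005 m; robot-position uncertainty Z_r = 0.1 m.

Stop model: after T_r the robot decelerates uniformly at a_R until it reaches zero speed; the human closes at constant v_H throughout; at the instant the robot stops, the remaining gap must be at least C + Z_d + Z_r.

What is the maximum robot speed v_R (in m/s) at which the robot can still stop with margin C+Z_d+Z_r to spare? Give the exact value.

v_R_max = 9/10 m/s = 0.9000 m/s

collect terms ⇒ (1/2)·v_R² + (7/4)·v_R + (-99/50) = 0
  disc = (7/4)² − 4·(1/2)·(-99/50) = 2809/400 ; √disc = 53/20
  v_R = (−(7/4) + 53/20) / (2·(1/2)) = 9/10 m/s
check:
braking lasts T_s = (9/10)/1 = 0.9000 s
reaction-phase robot travel = 0.9000·0.1500 = 0.1350 m
braking distance = 0.9000²/(2·1.0000) = 0.4050 m
person approaches 1.6000·(0.1500+0.9000) = 1.6800 m
residual clearance needed = 0.0600+0.0050+0.1000 = 0.1650 m
sum ≈ 0.1350+0.4050+1.6800+0.1650 ≈ 2.3850 m = S ✓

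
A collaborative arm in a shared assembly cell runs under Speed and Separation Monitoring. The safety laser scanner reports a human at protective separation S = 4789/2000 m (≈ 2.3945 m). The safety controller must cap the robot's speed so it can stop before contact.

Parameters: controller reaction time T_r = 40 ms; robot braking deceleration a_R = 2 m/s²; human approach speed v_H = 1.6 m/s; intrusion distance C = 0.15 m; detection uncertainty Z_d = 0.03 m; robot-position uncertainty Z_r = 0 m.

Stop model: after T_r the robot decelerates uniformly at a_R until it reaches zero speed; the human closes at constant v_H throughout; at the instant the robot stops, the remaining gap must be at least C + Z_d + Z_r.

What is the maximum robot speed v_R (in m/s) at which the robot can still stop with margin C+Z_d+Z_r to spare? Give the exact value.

v_R_max = 17/10 m/s = 1.7000 m/s

at the boundary: (1/4)·v² + (21/25)·v + (-4301/2000) = 0
  disc = (21/25)² − 4·(1/4)·(-4301/2000) = 28561/10000 ; √disc = 169/100
  v_R = (−(21/25) + 169/100) / (2·(1/4)) = 17/10 m/s
check:
stop time T_s = (17/10)/2 = 0.8500 s
robot covers v_R·T_r = 1.7000·0.0400 = 0.0680 m before braking
robot under decel: 1.7000²/(2·2.0000) = 0.7225 m
human over T_r+T_s: 1.6000·(0.0400+0.8500) = 1.4240 m
residual clearance needed = 0.1500+0.0300+0.0000 = 0.1800 m
sum ≈ 0.0680+0.7225+1.4240+0.1800 ≈ 2.3945 m = S ✓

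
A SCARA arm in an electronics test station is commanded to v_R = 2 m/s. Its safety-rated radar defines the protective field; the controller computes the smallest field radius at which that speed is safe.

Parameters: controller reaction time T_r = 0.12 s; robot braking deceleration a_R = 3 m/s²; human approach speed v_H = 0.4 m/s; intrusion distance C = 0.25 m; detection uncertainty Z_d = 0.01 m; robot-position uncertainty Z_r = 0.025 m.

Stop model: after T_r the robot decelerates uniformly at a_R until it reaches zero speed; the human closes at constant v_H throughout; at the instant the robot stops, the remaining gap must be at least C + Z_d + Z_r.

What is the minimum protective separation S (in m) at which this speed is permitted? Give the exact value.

T_s = v_R/a_R = 2/3 = 0.6667 s
reaction-phase robot travel = 2.0000·0.1200 = 0.2400 m
robot under decel: 2.0000²/(2·3.0000) = 0.6667 m
human closes 0.4000·0.7867 = 0.3147 m
residual clearance needed = 0.2500+0.0100+0.0250 = 0.2850 m
S_min ≈ 0.2400+0.6667+0.3147+0.2850  ⇒  S_min = 4519/3000 m

S_min = 4519/3000 m = 1.5063 m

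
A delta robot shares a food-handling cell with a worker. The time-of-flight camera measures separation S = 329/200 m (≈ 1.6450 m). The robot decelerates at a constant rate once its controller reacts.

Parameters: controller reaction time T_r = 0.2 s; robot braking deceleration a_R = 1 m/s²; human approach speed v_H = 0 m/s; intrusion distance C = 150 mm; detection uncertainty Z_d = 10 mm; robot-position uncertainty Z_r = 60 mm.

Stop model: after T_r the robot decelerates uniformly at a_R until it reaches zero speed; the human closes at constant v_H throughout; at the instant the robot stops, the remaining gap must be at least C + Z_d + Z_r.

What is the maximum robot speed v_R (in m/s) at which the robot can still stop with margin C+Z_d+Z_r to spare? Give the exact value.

v_R_max = 3/2 m/s = 1.5000 m/s

collect terms ⇒ (1/2)·v_R² + (1/5)·v_R + (-57/40) = 0
  disc = (1/5)² − 4·(1/2)·(-57/40) = 289/100 ; √disc = 17/10
  v_R = (−(1/5) + 17/10) / (2·(1/2)) = 3/2 m/s
check:
T_s = v_R/a_R = (3/2)/1 = 1.5000 s
reaction-phase robot travel = 1.5000·0.2000 = 0.3000 m
robot under decel: 1.5000²/(2·1.0000) = 1.1250 m
human over T_r+T_s: 0.0000·(0.2000+1.5000) = 0.0000 m
margins: 0.1500+0.0100+0.0600 = 0.2200 m
sum ≈ 0.3000+1.1250+0.0000+0.2200 ≈ 1.6450 m = S ✓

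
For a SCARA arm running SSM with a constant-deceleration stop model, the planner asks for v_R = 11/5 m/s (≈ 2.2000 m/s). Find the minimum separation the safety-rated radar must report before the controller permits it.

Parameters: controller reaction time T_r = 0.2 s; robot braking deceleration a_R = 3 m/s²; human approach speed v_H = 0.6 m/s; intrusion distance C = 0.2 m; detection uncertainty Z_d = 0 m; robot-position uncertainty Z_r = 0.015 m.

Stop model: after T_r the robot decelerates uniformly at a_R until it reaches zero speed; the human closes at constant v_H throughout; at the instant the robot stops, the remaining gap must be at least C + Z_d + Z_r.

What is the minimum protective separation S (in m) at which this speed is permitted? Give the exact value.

S_min = 1213/600 m = 2.0217 m

T_s = v_R/a_R = (11/5)/3 = 0.7333 s
robot in T_r: 2.2000·0.2000 = 0.4400 m
braking distance = 2.2000²/(2·3.0000) = 0.8067 m
human over T_r+T_s: 0.6000·(0.2000+0.7333) = 0.5600 m
C+Z_d+Z_r = 0.2000+0.0000+0.0150 = 0.2150 m
S_min ≈ 0.4400+0.8067+0.5600+0.2150  ⇒  S_min = 1213/600 m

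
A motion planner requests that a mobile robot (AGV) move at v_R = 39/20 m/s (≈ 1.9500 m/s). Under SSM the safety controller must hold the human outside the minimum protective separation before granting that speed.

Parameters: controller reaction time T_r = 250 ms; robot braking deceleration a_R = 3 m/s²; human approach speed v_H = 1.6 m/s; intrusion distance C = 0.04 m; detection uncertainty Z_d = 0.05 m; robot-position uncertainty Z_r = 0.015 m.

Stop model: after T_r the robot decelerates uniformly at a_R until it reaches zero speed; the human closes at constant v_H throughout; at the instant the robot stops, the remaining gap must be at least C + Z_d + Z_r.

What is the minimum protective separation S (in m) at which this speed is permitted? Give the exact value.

S_min = 2133/800 m = 2.6662 m

braking lasts T_s = (39/20)/3 = 0.6500 s
robot in T_r: 1.9500·0.2500 = 0.4875 m
robot under decel: 1.9500²/(2·3.0000) = 0.6338 m
human over T_r+T_s: 1.6000·(0.2500+0.6500) = 1.4400 m
C+Z_d+Z_r = 0.0400+0.0500+0.0150 = 0.1050 m
S_min ≈ 0.4875+0.6338+1.4400+0.1050  ⇒  S_min = 2133/800 m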